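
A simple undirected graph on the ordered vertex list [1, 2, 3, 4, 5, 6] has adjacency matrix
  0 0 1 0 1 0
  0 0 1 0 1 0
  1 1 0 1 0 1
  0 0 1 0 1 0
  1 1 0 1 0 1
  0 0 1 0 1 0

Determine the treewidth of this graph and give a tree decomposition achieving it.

Every bag has size at most 3, so the width is 3 − 1 = 2 and tw(G) ≤ 2. Since 5–4–3–2–5 is a cycle in G, G is not acyclic. Forests are exactly the graphs of treewidth ≤ 1, so tw(G) ≥ 2. Therefore the treewidth is 2.

Treewidth 2.
One such decomposition:
Bags: B1 = {3, 4, 5}  B2 = {2, 3, 5}  B3 = {1, 3, 5}  B4 = {3, 5, 6}
Tree: B1–B2, B2–B3, B3–B4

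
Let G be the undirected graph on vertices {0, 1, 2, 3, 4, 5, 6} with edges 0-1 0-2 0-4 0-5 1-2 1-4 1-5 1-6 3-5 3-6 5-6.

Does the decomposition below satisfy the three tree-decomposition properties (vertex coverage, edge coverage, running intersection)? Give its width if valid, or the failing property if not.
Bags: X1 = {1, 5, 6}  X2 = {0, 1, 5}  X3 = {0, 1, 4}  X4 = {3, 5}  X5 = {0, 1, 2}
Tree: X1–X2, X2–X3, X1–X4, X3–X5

A tree decomposition must satisfy three properties: every vertex lies in some bag; for every edge, both endpoints lie together in some bag; and for every vertex, the bags containing it form a connected subtree. Here edge (6,3) lies in no bag, so the decomposition is invalid.

No — edge (6,3) lies in no bag.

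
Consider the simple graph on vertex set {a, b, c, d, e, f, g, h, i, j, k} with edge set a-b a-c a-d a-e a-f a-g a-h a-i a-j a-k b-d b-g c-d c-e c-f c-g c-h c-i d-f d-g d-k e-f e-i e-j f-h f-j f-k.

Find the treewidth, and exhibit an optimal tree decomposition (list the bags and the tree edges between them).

Treewidth 3.
One such decomposition:
Bags: B1 = {a, c, d, f}  B2 = {a, c, e, f}  B3 = {a, d, f, k}  B4 = {a, c, d, g}  B5 = {a, c, e, i}  B6 = {a, b, d, g}  B7 = {a, c, f, h}  B8 = {a, e, f, j}
Tree: B1–B2, B1–B3, B1–B4, B2–B5, B4–B6, B2–B7, B2–B8

Every bag has size at most 4, so the width is 4 − 1 = 3 and tw(G) ≤ 3. Conversely, {a, c, d, g} is a clique of size 4, and the vertices of any clique must share a bag in every tree decomposition; so some bag has ≥ 4 vertices and tw(G) ≥ 3. Hence tw(G) = 3 exactly.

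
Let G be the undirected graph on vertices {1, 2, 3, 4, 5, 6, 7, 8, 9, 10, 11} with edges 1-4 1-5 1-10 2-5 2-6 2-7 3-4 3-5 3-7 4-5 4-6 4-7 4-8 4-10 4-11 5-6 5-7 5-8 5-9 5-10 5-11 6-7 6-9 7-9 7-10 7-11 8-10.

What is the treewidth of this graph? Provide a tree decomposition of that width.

Treewidth 3.
Bags: B1 = {5, 6, 7, 9}  B2 = {4, 5, 6, 7}  B3 = {2, 5, 6, 7}  B4 = {4, 5, 7, 10}  B5 = {4, 5, 8, 10}  B6 = {4, 5, 7, 11}  B7 = {1, 4, 5, 10}  B8 = {3, 4, 5, 7}
Tree: B1–B2, B1–B3, B2–B4, B4–B5, B4–B6, B5–B7, B2–B8

Every bag has size at most 4, so the width is 4 − 1 = 3 and tw(G) ≤ 3. For the lower bound, the 4 vertices {5, 6, 7, 9} are pairwise adjacent, and any tree decomposition puts a clique entirely inside one bag — forcing width ≥ 3. Therefore the treewidth is 3.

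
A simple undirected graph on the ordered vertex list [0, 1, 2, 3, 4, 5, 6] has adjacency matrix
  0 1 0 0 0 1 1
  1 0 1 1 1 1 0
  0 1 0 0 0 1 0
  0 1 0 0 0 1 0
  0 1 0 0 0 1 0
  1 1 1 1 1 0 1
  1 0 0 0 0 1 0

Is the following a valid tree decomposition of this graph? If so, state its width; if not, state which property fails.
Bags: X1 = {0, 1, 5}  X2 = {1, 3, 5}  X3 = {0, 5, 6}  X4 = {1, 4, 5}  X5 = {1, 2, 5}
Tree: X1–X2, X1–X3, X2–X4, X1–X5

Yes; width 2.

Every vertex of G appears in some bag (union = {0, 1, 2, 3, 4, 5, 6}); every edge is covered by a bag; and for each vertex v the set of bags containing v is connected in the bag tree. The decomposition is therefore valid. The largest bag has 3 vertices, so the width is 2.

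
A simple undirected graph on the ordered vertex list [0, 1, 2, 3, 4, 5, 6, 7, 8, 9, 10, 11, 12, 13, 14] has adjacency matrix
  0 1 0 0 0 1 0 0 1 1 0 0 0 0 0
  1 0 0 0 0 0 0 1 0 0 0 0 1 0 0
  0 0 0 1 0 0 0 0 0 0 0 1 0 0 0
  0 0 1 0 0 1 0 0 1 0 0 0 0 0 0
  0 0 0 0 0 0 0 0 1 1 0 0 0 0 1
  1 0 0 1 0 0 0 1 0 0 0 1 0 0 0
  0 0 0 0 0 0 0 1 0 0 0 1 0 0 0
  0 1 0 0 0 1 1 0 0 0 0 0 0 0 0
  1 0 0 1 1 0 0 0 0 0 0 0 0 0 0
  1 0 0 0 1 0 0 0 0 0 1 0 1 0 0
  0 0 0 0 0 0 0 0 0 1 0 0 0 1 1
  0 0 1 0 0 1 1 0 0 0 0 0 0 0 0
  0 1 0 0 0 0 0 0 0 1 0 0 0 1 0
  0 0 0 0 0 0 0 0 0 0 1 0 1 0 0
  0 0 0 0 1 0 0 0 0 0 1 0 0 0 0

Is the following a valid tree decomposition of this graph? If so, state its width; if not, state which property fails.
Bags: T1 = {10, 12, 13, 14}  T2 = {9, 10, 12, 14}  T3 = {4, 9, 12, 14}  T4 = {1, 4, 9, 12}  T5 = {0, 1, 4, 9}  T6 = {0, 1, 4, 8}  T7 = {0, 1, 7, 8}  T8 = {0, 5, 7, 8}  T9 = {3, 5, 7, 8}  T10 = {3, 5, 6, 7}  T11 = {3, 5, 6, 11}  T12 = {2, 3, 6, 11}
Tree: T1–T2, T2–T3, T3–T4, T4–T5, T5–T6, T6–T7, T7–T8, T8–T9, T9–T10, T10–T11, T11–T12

Checking the three conditions: (i) the bags cover all of {0, 1, 2, 3, 4, 5, 6, 7, 8, 9, 10, 11, 12, 13, 14}; (ii) for each edge, some bag contains both endpoints; (iii) the bags containing any fixed vertex form a subtree. All hold, so the decomposition is valid with width 4 − 1 = 3.

Yes; width 3.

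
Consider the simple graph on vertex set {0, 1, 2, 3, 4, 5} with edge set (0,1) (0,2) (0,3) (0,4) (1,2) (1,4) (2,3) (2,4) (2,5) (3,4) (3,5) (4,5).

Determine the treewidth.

A width-3 tree decomposition is:
Bags: B1 = {0, 1, 2, 4}  B2 = {0, 2, 3, 4}  B3 = {2, 3, 4, 5}
Tree: B1–B2, B2–B3
Each bag holds 4 vertices, so the decomposition has width 3, which upper-bounds the treewidth. Conversely, {0, 1, 2, 4} is a clique of size 4, and the vertices of any clique must share a bag in every tree decomposition; so some bag has ≥ 4 vertices and tw(G) ≥ 3. The upper and lower bounds meet at 3, so that is the treewidth.

3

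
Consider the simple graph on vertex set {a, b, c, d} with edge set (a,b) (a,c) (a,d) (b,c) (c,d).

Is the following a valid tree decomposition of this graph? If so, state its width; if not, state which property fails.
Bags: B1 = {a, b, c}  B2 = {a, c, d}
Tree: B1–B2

Yes; width 2.

Every vertex of G appears in some bag (union = {a, b, c, d}); every edge is covered by a bag; and for each vertex v the set of bags containing v is connected in the bag tree. The decomposition is therefore valid. The largest bag has 3 vertices, so the width is 2.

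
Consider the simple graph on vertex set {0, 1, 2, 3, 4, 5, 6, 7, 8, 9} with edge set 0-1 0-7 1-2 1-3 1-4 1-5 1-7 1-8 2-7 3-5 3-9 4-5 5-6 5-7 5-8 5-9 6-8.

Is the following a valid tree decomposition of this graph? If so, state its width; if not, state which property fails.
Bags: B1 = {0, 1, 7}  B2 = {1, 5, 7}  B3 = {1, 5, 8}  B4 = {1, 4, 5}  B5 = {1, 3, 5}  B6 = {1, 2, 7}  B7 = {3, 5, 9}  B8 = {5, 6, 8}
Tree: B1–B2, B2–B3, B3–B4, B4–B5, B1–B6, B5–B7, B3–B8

Yes; width 2.

Checking the three conditions: (i) the bags cover all of {0, 1, 2, 3, 4, 5, 6, 7, 8, 9}; (ii) for each edge, some bag contains both endpoints; (iii) the bags containing any fixed vertex form a subtree. All hold, so the decomposition is valid with width 3 − 1 = 2.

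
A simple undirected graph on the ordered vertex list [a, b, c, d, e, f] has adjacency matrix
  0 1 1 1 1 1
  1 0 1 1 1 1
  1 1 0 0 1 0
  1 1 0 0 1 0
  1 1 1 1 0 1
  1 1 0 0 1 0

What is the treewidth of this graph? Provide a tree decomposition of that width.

Every bag has size at most 4, so the width is 4 − 1 = 3 and tw(G) ≤ 3. On the other hand G contains the 4-clique {a, b, d, e}. A clique must lie in a single bag of any decomposition, so no decomposition can have width below 3. Combining the bounds, tw(G) = 3.

Treewidth 3.
Bags: B1 = {a, b, c, e}  B2 = {a, b, d, e}  B3 = {a, b, e, f}
Tree: B1–B2, B2–B3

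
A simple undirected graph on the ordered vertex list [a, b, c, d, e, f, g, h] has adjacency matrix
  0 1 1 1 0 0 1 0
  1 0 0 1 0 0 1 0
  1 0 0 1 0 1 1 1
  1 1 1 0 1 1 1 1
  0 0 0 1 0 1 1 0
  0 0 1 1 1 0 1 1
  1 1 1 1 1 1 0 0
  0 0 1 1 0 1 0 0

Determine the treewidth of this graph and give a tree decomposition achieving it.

Treewidth 3.
Bags: B1 = {a, c, d, g}  B2 = {c, d, f, g}  B3 = {d, e, f, g}  B4 = {a, b, d, g}  B5 = {c, d, f, h}
Tree: B1–B2, B2–B3, B1–B4, B2–B5

The largest bag has 4 vertices, giving width 3; this decomposition certifies tw(G) ≤ 3. For the lower bound, the 4 vertices {a, c, d, g} are pairwise adjacent, and any tree decomposition puts a clique entirely inside one bag — forcing width ≥ 3. Hence tw(G) = 3 exactly.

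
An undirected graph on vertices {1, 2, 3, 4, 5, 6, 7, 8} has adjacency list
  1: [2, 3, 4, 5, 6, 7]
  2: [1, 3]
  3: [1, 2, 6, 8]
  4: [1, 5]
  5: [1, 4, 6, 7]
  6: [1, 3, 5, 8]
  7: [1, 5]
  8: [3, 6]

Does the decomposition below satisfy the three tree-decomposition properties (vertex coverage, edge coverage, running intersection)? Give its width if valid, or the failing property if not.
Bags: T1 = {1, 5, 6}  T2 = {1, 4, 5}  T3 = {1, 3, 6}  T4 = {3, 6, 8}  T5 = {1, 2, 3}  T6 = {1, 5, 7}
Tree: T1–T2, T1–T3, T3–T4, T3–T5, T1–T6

Yes; width 2.

Vertex coverage: the bags together contain {1, 2, 3, 4, 5, 6, 7, 8}, the full vertex set. Edge coverage: each edge of G has both endpoints in at least one bag. Running intersection: for every vertex, the bags containing it form a connected subtree. All three properties hold, so this is a valid tree decomposition of width max|bag| − 1 = 2, and hence tw(G) ≤ 2.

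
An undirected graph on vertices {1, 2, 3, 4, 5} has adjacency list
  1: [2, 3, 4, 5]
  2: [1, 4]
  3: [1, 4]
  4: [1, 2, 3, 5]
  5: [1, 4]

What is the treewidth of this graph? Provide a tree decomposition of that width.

Each bag holds 3 vertices, so the decomposition has width 2, which upper-bounds the treewidth. For the lower bound, the 3 vertices {1, 2, 4} are pairwise adjacent, and any tree decomposition puts a clique entirely inside one bag — forcing width ≥ 2. Combining the bounds, tw(G) = 2.

Treewidth 2.
One optimal decomposition is:
Bags: B1 = {1, 4, 5}  B2 = {1, 3, 4}  B3 = {1, 2, 4}
Tree: B1–B2, B1–B3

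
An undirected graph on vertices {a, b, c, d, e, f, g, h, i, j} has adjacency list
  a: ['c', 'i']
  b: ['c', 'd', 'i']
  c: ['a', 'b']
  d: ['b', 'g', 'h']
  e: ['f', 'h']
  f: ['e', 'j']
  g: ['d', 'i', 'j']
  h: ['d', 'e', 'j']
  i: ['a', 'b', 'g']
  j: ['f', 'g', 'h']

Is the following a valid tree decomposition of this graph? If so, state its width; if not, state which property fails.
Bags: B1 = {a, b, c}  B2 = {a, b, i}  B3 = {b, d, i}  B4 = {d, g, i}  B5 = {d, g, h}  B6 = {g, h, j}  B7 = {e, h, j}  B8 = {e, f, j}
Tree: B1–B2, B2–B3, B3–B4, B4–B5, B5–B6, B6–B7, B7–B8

Yes; width 2.

Every vertex of G appears in some bag (union = {a, b, c, d, e, f, g, h, i, j}); every edge is covered by a bag; and for each vertex v the set of bags containing v is connected in the bag tree. The decomposition is therefore valid. The largest bag has 3 vertices, so the width is 2.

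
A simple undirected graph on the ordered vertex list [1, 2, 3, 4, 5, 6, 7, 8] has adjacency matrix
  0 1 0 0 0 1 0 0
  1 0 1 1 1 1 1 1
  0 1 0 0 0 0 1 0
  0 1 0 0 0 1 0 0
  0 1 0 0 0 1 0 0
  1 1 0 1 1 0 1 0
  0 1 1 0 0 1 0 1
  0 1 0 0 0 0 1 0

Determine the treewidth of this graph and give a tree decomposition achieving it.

Treewidth 2.
One such decomposition:
Bags: B1 = {2, 5, 6}  B2 = {1, 2, 6}  B3 = {2, 6, 7}  B4 = {2, 7, 8}  B5 = {2, 4, 6}  B6 = {2, 3, 7}
Tree: B1–B2, B1–B3, B3–B4, B1–B5, B4–B6

The largest bag has 3 vertices, giving width 2; this decomposition certifies tw(G) ≤ 2. For the lower bound, the 3 vertices {2, 7, 8} are pairwise adjacent, and any tree decomposition puts a clique entirely inside one bag — forcing width ≥ 2. Therefore the treewidth is 2.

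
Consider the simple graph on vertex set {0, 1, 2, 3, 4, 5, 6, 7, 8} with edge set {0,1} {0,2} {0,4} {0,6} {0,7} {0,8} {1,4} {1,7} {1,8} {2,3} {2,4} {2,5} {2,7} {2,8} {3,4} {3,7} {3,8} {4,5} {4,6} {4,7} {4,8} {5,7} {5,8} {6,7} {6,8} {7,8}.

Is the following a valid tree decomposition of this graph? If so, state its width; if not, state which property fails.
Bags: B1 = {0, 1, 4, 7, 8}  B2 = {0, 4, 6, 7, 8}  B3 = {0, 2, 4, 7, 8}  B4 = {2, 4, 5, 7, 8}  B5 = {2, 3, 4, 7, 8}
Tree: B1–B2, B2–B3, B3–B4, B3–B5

Every vertex of G appears in some bag (union = {0, 1, 2, 3, 4, 5, 6, 7, 8}); every edge is covered by a bag; and for each vertex v the set of bags containing v is connected in the bag tree. The decomposition is therefore valid. The largest bag has 5 vertices, so the width is 4.

Yes; width 4.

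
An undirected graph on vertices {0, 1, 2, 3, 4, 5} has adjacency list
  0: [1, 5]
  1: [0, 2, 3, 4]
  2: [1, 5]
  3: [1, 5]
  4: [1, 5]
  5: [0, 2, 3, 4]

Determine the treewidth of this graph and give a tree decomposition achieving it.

Treewidth 2.
Bags: B1 = {0, 1, 5}  B2 = {1, 2, 5}  B3 = {1, 3, 5}  B4 = {1, 4, 5}
Tree: B1–B2, B2–B3, B3–B4

The largest bag has 3 vertices, giving width 2; this decomposition certifies tw(G) ≤ 2. Since 5–0–1–2–5 is a cycle in G, G is not acyclic. Forests are exactly the graphs of treewidth ≤ 1, so tw(G) ≥ 2. Therefore the treewidth is 2.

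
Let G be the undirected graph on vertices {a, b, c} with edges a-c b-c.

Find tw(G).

A width-1 tree decomposition is:
Bags: B1 = {a, c}  B2 = {b, c}
Tree: B1–B2
The largest bag has 2 vertices, giving width 1; this decomposition certifies tw(G) ≤ 1. G has an edge, so its treewidth is at least 1. The upper and lower bounds meet at 1, so that is the treewidth.

1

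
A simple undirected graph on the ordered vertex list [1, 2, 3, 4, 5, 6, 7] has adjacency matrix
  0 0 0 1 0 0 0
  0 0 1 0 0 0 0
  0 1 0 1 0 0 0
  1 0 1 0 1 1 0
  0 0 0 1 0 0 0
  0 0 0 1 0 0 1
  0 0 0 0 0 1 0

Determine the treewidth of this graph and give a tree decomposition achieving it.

The largest bag has 2 vertices, giving width 1; this decomposition certifies tw(G) ≤ 1. Any graph with an edge has treewidth ≥ 1, and G has the edge 2–3. Combining the bounds, tw(G) = 1.

Treewidth 1.
One optimal decomposition is:
Bags: B1 = {2, 3}  B2 = {3, 4}  B3 = {4, 6}  B4 = {4, 5}  B5 = {6, 7}  B6 = {1, 4}
Tree: B1–B2, B2–B3, B2–B4, B3–B5, B2–B6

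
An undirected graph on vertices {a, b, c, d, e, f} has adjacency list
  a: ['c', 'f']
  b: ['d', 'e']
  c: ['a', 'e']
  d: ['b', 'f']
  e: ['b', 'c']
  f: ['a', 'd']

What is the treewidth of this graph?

A width-2 tree decomposition is:
Bags: B1 = {a, c, f}  B2 = {c, e, f}  B3 = {b, e, f}  B4 = {b, d, f}
Tree: B1–B2, B2–B3, B3–B4
Each bag holds 3 vertices, so the decomposition has width 2, which upper-bounds the treewidth. For the lower bound, G contains the cycle f–a–c–e–b–d–f, so G is not a forest; only forests have treewidth ≤ 1, hence tw(G) ≥ 2. Therefore the treewidth is 2.

2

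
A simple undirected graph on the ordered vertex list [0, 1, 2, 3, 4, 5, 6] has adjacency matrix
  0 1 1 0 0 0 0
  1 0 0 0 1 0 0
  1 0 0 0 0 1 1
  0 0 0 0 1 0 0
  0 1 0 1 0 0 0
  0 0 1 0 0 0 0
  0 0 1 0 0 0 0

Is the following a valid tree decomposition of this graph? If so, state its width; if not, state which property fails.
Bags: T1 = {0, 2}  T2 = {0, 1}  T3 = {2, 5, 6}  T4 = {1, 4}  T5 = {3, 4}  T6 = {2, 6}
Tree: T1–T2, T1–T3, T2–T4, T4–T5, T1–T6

No — bags containing vertex 6 are not connected in the tree.

A tree decomposition must satisfy three properties: every vertex lies in some bag; for every edge, both endpoints lie together in some bag; and for every vertex, the bags containing it form a connected subtree. Here bags containing vertex 6 are not connected in the tree, so the decomposition is invalid.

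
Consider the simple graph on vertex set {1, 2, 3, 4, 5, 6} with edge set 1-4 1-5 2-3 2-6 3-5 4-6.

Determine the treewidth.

2

A width-2 tree decomposition is:
Bags: B1 = {2, 4, 6}  B2 = {2, 3, 4}  B3 = {3, 4, 5}  B4 = {1, 4, 5}
Tree: B1–B2, B2–B3, B3–B4
The largest bag has 3 vertices, giving width 2; this decomposition certifies tw(G) ≤ 2. Since 4–6–2–3–5–1–4 is a cycle in G, G is not acyclic. Forests are exactly the graphs of treewidth ≤ 1, so tw(G) ≥ 2. The upper and lower bounds meet at 2, so that is the treewidth.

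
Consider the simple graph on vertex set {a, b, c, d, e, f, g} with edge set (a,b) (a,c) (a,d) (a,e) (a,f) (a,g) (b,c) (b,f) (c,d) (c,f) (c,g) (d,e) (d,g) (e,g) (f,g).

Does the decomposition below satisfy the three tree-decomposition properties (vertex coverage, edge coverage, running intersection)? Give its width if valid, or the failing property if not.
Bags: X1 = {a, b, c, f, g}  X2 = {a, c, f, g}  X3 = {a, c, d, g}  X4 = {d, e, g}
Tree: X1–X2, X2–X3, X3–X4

A tree decomposition must satisfy three properties: every vertex lies in some bag; for every edge, both endpoints lie together in some bag; and for every vertex, the bags containing it form a connected subtree. Here edge (a,e) lies in no bag, so the decomposition is invalid.

No — edge (a,e) lies in no bag.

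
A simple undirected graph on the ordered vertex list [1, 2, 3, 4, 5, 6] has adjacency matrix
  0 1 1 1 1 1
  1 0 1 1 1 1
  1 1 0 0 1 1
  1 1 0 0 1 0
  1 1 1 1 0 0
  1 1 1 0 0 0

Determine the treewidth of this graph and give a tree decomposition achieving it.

Treewidth 3.
One such decomposition:
Bags: B1 = {1, 2, 3, 6}  B2 = {1, 2, 3, 5}  B3 = {1, 2, 4, 5}
Tree: B1–B2, B2–B3

The largest bag has 4 vertices, giving width 3; this decomposition certifies tw(G) ≤ 3. For the lower bound, the 4 vertices {1, 2, 3, 5} are pairwise adjacent, and any tree decomposition puts a clique entirely inside one bag — forcing width ≥ 3. The upper and lower bounds meet at 3, so that is the treewidth.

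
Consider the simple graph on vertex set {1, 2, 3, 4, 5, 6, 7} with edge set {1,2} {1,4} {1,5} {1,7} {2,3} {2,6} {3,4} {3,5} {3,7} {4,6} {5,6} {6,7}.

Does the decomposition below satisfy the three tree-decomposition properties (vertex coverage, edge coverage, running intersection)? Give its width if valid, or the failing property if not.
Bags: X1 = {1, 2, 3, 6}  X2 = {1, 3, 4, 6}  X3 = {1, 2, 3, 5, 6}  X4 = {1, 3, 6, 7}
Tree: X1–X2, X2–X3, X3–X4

No — bags containing vertex 2 are not connected in the tree.

A tree decomposition must satisfy three properties: every vertex lies in some bag; for every edge, both endpoints lie together in some bag; and for every vertex, the bags containing it form a connected subtree. Here bags containing vertex 2 are not connected in the tree, so the decomposition is invalid.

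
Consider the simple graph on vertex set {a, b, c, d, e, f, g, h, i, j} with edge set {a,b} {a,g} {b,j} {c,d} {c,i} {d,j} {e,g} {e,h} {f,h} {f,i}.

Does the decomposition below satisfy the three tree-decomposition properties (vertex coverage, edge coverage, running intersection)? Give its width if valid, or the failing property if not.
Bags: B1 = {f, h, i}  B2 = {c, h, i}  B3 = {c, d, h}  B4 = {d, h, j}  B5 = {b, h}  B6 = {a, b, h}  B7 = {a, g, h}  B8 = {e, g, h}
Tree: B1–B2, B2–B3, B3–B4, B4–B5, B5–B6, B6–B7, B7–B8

No — edge (j,b) lies in no bag.

A tree decomposition must satisfy three properties: every vertex lies in some bag; for every edge, both endpoints lie together in some bag; and for every vertex, the bags containing it form a connected subtree. Here edge (j,b) lies in no bag, so the decomposition is invalid.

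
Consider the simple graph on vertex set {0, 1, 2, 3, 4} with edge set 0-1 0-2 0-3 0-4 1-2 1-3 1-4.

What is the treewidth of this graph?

2

A width-2 tree decomposition is:
Bags: B1 = {0, 1, 3}  B2 = {0, 1, 2}  B3 = {0, 1, 4}
Tree: B1–B2, B1–B3
Each bag holds 3 vertices, so the decomposition has width 2, which upper-bounds the treewidth. Conversely, {0, 1, 2} is a clique of size 3, and the vertices of any clique must share a bag in every tree decomposition; so some bag has ≥ 3 vertices and tw(G) ≥ 2. The upper and lower bounds meet at 2, so that is the treewidth.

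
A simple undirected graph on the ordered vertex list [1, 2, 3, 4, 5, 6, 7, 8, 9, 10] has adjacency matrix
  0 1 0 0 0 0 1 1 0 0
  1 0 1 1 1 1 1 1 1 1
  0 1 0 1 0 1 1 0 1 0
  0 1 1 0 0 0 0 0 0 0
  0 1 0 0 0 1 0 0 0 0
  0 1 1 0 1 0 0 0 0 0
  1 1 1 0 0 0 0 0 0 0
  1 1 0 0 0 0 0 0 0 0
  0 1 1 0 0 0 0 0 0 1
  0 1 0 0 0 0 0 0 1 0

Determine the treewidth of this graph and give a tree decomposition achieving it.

The largest bag has 3 vertices, giving width 2; this decomposition certifies tw(G) ≤ 2. On the other hand G contains the 3-clique {1, 2, 8}. A clique must lie in a single bag of any decomposition, so no decomposition can have width below 2. The upper and lower bounds meet at 2, so that is the treewidth.

Treewidth 2.
Bags: B1 = {2, 3, 7}  B2 = {1, 2, 7}  B3 = {2, 3, 9}  B4 = {2, 3, 6}  B5 = {2, 3, 4}  B6 = {2, 5, 6}  B7 = {2, 9, 10}  B8 = {1, 2, 8}
Tree: B1–B2, B1–B3, B1–B4, B1–B5, B4–B6, B3–B7, B2–B8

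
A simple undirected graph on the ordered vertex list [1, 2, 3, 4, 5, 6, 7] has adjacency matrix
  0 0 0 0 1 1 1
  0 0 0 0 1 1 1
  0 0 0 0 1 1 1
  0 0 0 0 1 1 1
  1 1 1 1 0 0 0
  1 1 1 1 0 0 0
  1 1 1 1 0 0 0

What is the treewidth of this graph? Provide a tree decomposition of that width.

The largest bag has 4 vertices, giving width 3; this decomposition certifies tw(G) ≤ 3. For the lower bound: the 4 vertex sets {2,5}, {4,6}, {7}, {3} are disjoint, each induces a connected subgraph, and every pair is joined by at least one edge of G. Contracting each set to a single vertex therefore yields K_{4} as a minor, and since treewidth is minor-monotone, tw(G) ≥ tw(K_{4}) = 3. Hence tw(G) = 3 exactly.

Treewidth 3.
One optimal decomposition is:
Bags: B1 = {2, 5, 6, 7}  B2 = {4, 5, 6, 7}  B3 = {3, 5, 6, 7}  B4 = {1, 5, 6, 7}
Tree: B1–B2, B2–B3, B3–B4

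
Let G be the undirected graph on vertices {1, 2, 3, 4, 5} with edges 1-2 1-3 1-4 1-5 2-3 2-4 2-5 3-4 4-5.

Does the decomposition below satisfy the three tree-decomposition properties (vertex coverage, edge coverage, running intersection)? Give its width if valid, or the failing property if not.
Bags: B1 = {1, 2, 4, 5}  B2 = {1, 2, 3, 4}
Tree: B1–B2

Checking the three conditions: (i) the bags cover all of {1, 2, 3, 4, 5}; (ii) for each edge, some bag contains both endpoints; (iii) the bags containing any fixed vertex form a subtree. All hold, so the decomposition is valid with width 4 − 1 = 3.

Yes; width 3.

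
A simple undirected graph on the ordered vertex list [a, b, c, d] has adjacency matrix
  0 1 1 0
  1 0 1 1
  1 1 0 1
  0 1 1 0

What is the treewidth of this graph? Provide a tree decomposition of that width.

Every bag has size at most 3, so the width is 3 − 1 = 2 and tw(G) ≤ 2. For the lower bound, the 3 vertices {b, c, d} are pairwise adjacent, and any tree decomposition puts a clique entirely inside one bag — forcing width ≥ 2. The upper and lower bounds meet at 2, so that is the treewidth.

Treewidth 2.
One optimal decomposition is:
Bags: B1 = {b, c, d}  B2 = {a, b, c}
Tree: B1–B2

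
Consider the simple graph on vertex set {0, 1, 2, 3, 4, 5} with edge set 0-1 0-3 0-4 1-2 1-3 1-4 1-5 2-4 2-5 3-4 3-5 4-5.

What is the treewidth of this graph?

A width-3 tree decomposition is:
Bags: B1 = {1, 2, 4, 5}  B2 = {1, 3, 4, 5}  B3 = {0, 1, 3, 4}
Tree: B1–B2, B2–B3
Every bag has size at most 4, so the width is 4 − 1 = 3 and tw(G) ≤ 3. For the lower bound, the 4 vertices {1, 2, 4, 5} are pairwise adjacent, and any tree decomposition puts a clique entirely inside one bag — forcing width ≥ 3. Hence tw(G) = 3 exactly.

3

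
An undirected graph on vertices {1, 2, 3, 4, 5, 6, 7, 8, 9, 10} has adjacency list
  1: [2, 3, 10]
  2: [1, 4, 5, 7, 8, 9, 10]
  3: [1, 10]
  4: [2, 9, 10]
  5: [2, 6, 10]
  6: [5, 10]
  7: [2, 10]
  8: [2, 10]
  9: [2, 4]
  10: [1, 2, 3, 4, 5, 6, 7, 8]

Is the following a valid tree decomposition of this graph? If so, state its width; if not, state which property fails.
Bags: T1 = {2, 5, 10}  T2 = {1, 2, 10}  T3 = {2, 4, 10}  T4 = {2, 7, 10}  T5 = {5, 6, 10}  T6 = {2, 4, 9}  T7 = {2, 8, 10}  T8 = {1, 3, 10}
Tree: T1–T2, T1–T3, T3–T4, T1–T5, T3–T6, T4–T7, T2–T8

Yes; width 2.

Checking the three conditions: (i) the bags cover all of {1, 2, 3, 4, 5, 6, 7, 8, 9, 10}; (ii) for each edge, some bag contains both endpoints; (iii) the bags containing any fixed vertex form a subtree. All hold, so the decomposition is valid with width 3 − 1 = 2.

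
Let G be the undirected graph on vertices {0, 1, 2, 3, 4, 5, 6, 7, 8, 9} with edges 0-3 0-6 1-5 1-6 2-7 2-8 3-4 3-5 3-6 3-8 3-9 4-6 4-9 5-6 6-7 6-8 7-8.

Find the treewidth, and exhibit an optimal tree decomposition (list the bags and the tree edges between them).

The largest bag has 3 vertices, giving width 2; this decomposition certifies tw(G) ≤ 2. Conversely, {3, 4, 9} is a clique of size 3, and the vertices of any clique must share a bag in every tree decomposition; so some bag has ≥ 3 vertices and tw(G) ≥ 2. Combining the bounds, tw(G) = 2.

Treewidth 2.
One optimal decomposition is:
Bags: B1 = {3, 5, 6}  B2 = {0, 3, 6}  B3 = {3, 4, 6}  B4 = {3, 6, 8}  B5 = {1, 5, 6}  B6 = {3, 4, 9}  B7 = {6, 7, 8}  B8 = {2, 7, 8}
Tree: B1–B2, B2–B3, B1–B4, B1–B5, B3–B6, B4–B7, B7–B8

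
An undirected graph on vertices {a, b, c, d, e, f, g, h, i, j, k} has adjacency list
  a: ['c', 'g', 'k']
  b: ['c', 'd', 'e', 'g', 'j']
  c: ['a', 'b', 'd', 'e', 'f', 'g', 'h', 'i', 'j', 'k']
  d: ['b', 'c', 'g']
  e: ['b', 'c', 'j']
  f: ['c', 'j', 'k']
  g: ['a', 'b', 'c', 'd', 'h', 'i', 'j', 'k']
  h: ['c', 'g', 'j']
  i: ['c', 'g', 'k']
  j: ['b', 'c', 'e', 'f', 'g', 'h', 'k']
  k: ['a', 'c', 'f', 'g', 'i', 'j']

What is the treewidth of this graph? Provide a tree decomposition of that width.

The largest bag has 4 vertices, giving width 3; this decomposition certifies tw(G) ≤ 3. On the other hand G contains the 4-clique {b, c, d, g}. A clique must lie in a single bag of any decomposition, so no decomposition can have width below 3. The upper and lower bounds meet at 3, so that is the treewidth.

Treewidth 3.
Bags: B1 = {b, c, g, j}  B2 = {c, g, j, k}  B3 = {c, g, i, k}  B4 = {c, g, h, j}  B5 = {c, f, j, k}  B6 = {b, c, e, j}  B7 = {a, c, g, k}  B8 = {b, c, d, g}
Tree: B1–B2, B2–B3, B1–B4, B2–B5, B1–B6, B2–B7, B1–B8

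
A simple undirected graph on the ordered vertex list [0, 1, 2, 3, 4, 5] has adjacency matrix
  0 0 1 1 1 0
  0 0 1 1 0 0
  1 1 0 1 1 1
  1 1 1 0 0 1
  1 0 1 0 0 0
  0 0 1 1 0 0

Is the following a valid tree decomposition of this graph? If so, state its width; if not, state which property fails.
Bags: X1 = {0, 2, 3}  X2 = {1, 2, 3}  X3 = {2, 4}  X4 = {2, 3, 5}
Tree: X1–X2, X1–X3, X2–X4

A tree decomposition must satisfy three properties: every vertex lies in some bag; for every edge, both endpoints lie together in some bag; and for every vertex, the bags containing it form a connected subtree. Here edge (0,4) lies in no bag, so the decomposition is invalid.

No — edge (0,4) lies in no bag.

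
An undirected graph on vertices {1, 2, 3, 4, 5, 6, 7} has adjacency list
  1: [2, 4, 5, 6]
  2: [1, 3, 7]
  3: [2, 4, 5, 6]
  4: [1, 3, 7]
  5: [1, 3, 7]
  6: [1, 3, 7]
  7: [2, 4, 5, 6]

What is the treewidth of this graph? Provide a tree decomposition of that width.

Treewidth 3.
One optimal decomposition is:
Bags: B1 = {1, 2, 3, 7}  B2 = {1, 3, 4, 7}  B3 = {1, 3, 5, 7}  B4 = {1, 3, 6, 7}
Tree: B1–B2, B2–B3, B3–B4

The largest bag has 4 vertices, giving width 3; this decomposition certifies tw(G) ≤ 3. For the lower bound: the 4 vertex sets {1,2}, {4,7}, {3}, {5} are disjoint, each induces a connected subgraph, and every pair is joined by at least one edge of G. Contracting each set to a single vertex therefore yields K_{4} as a minor, and since treewidth is minor-monotone, tw(G) ≥ tw(K_{4}) = 3. The upper and lower bounds meet at 3, so that is the treewidth.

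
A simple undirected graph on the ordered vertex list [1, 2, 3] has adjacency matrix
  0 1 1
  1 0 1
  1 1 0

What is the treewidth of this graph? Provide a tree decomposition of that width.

A single bag containing all 3 vertices is trivially a valid decomposition of width 2. For the lower bound, the 3 vertices {1, 2, 3} are pairwise adjacent, and any tree decomposition puts a clique entirely inside one bag — forcing width ≥ 2. Therefore the treewidth is 2.

Treewidth 2.
One optimal decomposition is:
Bags: B1 = {1, 2, 3}
Tree: (single bag)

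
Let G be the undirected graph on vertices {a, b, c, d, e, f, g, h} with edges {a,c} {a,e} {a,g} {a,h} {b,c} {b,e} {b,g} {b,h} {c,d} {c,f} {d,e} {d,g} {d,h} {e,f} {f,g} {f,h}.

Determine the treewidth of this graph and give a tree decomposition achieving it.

The largest bag has 5 vertices, giving width 4; this decomposition certifies tw(G) ≤ 4. For the lower bound: the 5 vertex sets {b,h}, {d,g}, {e,f}, {a}, {c} are disjoint, each induces a connected subgraph, and every pair is joined by at least one edge of G. Contracting each set to a single vertex therefore yields K_{5} as a minor, and since treewidth is minor-monotone, tw(G) ≥ tw(K_{5}) = 4. Combining the bounds, tw(G) = 4.

Treewidth 4.
Bags: B1 = {a, b, d, f, h}  B2 = {a, b, d, f, g}  B3 = {a, b, d, e, f}  B4 = {a, b, c, d, f}
Tree: B1–B2, B2–B3, B3–B4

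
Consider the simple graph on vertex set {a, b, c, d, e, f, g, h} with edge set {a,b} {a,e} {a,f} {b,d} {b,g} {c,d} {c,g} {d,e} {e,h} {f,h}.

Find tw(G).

A width-2 tree decomposition is:
Bags: B1 = {b, c, g}  B2 = {b, c, d}  B3 = {a, b, d}  B4 = {a, d, e}  B5 = {a, e, f}  B6 = {e, f, h}
Tree: B1–B2, B2–B3, B3–B4, B4–B5, B5–B6
Every bag has size at most 3, so the width is 3 − 1 = 2 and tw(G) ≤ 2. Since g–c–d–b–g is a cycle in G, G is not acyclic. Forests are exactly the graphs of treewidth ≤ 1, so tw(G) ≥ 2. Therefore the treewidth is 2.

2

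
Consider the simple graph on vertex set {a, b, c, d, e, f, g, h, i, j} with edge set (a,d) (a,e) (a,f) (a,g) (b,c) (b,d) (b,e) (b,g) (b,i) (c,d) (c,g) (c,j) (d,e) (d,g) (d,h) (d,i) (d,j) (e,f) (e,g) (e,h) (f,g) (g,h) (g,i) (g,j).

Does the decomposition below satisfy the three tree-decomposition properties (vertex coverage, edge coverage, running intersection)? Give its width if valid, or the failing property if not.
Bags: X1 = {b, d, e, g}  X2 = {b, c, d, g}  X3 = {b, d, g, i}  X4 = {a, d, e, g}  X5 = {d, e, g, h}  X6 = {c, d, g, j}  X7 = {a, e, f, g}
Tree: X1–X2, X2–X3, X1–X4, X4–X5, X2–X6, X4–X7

Yes; width 3.

Vertex coverage: the bags together contain {a, b, c, d, e, f, g, h, i, j}, the full vertex set. Edge coverage: each edge of G has both endpoints in at least one bag. Running intersection: for every vertex, the bags containing it form a connected subtree. All three properties hold, so this is a valid tree decomposition of width max|bag| − 1 = 3, and hence tw(G) ≤ 3.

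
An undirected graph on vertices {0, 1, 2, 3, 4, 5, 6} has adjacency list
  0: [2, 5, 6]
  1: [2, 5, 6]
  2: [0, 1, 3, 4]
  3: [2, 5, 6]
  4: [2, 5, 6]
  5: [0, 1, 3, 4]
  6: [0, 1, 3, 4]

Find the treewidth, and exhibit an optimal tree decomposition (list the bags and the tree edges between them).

Each bag holds 4 vertices, so the decomposition has width 3, which upper-bounds the treewidth. For the lower bound: the 4 vertex sets {1,6}, {4,5}, {2}, {0} are disjoint, each induces a connected subgraph, and every pair is joined by at least one edge of G. Contracting each set to a single vertex therefore yields K_{4} as a minor, and since treewidth is minor-monotone, tw(G) ≥ tw(K_{4}) = 3. Hence tw(G) = 3 exactly.

Treewidth 3.
One such decomposition:
Bags: B1 = {1, 2, 5, 6}  B2 = {2, 4, 5, 6}  B3 = {0, 2, 5, 6}  B4 = {2, 3, 5, 6}
Tree: B1–B2, B2–B3, B3–B4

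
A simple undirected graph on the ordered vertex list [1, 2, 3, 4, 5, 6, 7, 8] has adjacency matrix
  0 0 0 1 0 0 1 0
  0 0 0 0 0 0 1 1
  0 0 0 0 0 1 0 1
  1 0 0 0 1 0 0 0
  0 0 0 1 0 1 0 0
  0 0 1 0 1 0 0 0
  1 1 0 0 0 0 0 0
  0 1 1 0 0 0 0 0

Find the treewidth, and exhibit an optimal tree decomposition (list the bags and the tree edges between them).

Each bag holds 3 vertices, so the decomposition has width 2, which upper-bounds the treewidth. The edges 5–4–1–7–2–8–3–6–5 form a cycle, so G is not a tree and its treewidth is at least 2. The upper and lower bounds meet at 2, so that is the treewidth.

Treewidth 2.
One such decomposition:
Bags: B1 = {1, 4, 5}  B2 = {1, 5, 7}  B3 = {2, 5, 7}  B4 = {2, 5, 8}  B5 = {3, 5, 8}  B6 = {3, 5, 6}
Tree: B1–B2, B2–B3, B3–B4, B4–B5, B5–B6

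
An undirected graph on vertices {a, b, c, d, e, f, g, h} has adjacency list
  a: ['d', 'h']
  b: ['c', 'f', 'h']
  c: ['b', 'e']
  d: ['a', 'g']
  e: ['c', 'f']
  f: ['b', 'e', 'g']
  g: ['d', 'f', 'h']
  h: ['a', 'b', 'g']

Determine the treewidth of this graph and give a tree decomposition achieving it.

Each bag holds 3 vertices, so the decomposition has width 2, which upper-bounds the treewidth. Since c–e–f–b–c is a cycle in G, G is not acyclic. Forests are exactly the graphs of treewidth ≤ 1, so tw(G) ≥ 2. Combining the bounds, tw(G) = 2.

Treewidth 2.
One optimal decomposition is:
Bags: B1 = {b, c, e}  B2 = {b, e, f}  B3 = {b, f, h}  B4 = {f, g, h}  B5 = {a, g, h}  B6 = {a, d, g}
Tree: B1–B2, B2–B3, B3–B4, B4–B5, B5–B6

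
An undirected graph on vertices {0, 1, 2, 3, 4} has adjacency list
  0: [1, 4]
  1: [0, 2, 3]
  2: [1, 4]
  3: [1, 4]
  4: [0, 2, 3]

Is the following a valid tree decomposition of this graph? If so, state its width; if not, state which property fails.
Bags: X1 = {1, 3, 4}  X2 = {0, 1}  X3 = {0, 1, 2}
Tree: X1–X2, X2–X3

No — edge (4,0) lies in no bag.

A tree decomposition must satisfy three properties: every vertex lies in some bag; for every edge, both endpoints lie together in some bag; and for every vertex, the bags containing it form a connected subtree. Here edge (4,0) lies in no bag, so the decomposition is invalid.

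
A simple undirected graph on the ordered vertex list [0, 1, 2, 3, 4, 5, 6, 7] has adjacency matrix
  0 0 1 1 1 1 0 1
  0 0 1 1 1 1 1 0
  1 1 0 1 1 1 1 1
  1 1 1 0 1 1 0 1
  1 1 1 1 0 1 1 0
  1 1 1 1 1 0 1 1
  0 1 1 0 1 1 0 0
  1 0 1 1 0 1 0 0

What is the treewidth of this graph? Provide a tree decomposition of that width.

The largest bag has 5 vertices, giving width 4; this decomposition certifies tw(G) ≤ 4. On the other hand G contains the 5-clique {0, 2, 3, 4, 5}. A clique must lie in a single bag of any decomposition, so no decomposition can have width below 4. Hence tw(G) = 4 exactly.

Treewidth 4.
One optimal decomposition is:
Bags: B1 = {0, 2, 3, 4, 5}  B2 = {1, 2, 3, 4, 5}  B3 = {1, 2, 4, 5, 6}  B4 = {0, 2, 3, 5, 7}
Tree: B1–B2, B2–B3, B1–B4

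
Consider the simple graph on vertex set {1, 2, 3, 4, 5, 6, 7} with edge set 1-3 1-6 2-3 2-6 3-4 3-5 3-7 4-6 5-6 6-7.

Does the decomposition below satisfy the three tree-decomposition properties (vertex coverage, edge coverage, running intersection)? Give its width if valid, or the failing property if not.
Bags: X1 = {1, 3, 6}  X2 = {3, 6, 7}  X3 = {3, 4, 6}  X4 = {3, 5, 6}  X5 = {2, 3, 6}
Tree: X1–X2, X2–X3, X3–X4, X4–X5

Vertex coverage: the bags together contain {1, 2, 3, 4, 5, 6, 7}, the full vertex set. Edge coverage: each edge of G has both endpoints in at least one bag. Running intersection: for every vertex, the bags containing it form a connected subtree. All three properties hold, so this is a valid tree decomposition of width max|bag| − 1 = 2, and hence tw(G) ≤ 2.

Yes; width 2.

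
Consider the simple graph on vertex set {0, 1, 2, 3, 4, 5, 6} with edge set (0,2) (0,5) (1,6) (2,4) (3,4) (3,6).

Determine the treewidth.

A width-1 tree decomposition is:
Bags: B1 = {1, 6}  B2 = {3, 6}  B3 = {3, 4}  B4 = {2, 4}  B5 = {0, 2}  B6 = {0, 5}
Tree: B1–B2, B2–B3, B3–B4, B4–B5, B5–B6
Each bag holds 2 vertices, so the decomposition has width 1, which upper-bounds the treewidth. G has an edge, so its treewidth is at least 1. Hence tw(G) = 1 exactly.

1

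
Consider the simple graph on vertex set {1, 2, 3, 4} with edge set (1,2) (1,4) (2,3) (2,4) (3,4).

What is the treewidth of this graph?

A width-2 tree decomposition is:
Bags: B1 = {2, 3, 4}  B2 = {1, 2, 4}
Tree: B1–B2
Every bag has size at most 3, so the width is 3 − 1 = 2 and tw(G) ≤ 2. Conversely, {1, 2, 4} is a clique of size 3, and the vertices of any clique must share a bag in every tree decomposition; so some bag has ≥ 3 vertices and tw(G) ≥ 2. Therefore the treewidth is 2.

2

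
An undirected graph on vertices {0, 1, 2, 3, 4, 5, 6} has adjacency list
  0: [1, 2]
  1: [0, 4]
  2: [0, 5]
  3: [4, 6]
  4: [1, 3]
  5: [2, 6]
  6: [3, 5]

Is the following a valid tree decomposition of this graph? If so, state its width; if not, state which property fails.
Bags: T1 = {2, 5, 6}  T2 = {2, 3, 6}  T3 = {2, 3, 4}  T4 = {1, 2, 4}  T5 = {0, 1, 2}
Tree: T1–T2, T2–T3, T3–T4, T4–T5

Yes; width 2.

Every vertex of G appears in some bag (union = {0, 1, 2, 3, 4, 5, 6}); every edge is covered by a bag; and for each vertex v the set of bags containing v is connected in the bag tree. The decomposition is therefore valid. The largest bag has 3 vertices, so the width is 2.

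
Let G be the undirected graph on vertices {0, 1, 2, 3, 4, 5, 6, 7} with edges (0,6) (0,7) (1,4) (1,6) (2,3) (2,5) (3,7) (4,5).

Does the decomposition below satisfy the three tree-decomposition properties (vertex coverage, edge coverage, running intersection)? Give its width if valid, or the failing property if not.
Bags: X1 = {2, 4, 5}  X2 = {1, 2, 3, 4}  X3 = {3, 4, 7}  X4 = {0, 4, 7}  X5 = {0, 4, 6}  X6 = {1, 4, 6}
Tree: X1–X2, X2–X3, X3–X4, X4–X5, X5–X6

No — bags containing vertex 1 are not connected in the tree.

A tree decomposition must satisfy three properties: every vertex lies in some bag; for every edge, both endpoints lie together in some bag; and for every vertex, the bags containing it form a connected subtree. Here bags containing vertex 1 are not connected in the tree, so the decomposition is invalid.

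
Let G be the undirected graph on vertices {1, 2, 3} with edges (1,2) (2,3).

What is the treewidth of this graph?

1

A width-1 tree decomposition is:
Bags: B1 = {1, 2}  B2 = {2, 3}
Tree: B1–B2
Every bag has size at most 2, so the width is 2 − 1 = 1 and tw(G) ≤ 1. G has an edge, so its treewidth is at least 1. Combining the bounds, tw(G) = 1.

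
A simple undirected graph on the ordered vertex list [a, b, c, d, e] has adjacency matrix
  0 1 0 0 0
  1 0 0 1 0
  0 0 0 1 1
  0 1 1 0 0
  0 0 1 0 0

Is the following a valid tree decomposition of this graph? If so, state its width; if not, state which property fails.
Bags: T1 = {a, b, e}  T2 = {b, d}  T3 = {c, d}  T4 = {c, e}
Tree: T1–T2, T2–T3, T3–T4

No — bags containing vertex e are not connected in the tree.

A tree decomposition must satisfy three properties: every vertex lies in some bag; for every edge, both endpoints lie together in some bag; and for every vertex, the bags containing it form a connected subtree. Here bags containing vertex e are not connected in the tree, so the decomposition is invalid.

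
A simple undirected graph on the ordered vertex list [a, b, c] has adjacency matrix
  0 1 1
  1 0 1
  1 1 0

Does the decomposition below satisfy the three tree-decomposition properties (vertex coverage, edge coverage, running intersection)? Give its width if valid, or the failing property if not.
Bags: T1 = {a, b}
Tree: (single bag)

A tree decomposition must satisfy three properties: every vertex lies in some bag; for every edge, both endpoints lie together in some bag; and for every vertex, the bags containing it form a connected subtree. Here vertex c appears in no bag, so the decomposition is invalid.

No — vertex c appears in no bag.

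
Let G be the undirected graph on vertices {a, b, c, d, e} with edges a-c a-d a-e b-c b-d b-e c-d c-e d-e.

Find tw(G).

3

A width-3 tree decomposition is:
Bags: B1 = {b, c, d, e}  B2 = {a, c, d, e}
Tree: B1–B2
Each bag holds 4 vertices, so the decomposition has width 3, which upper-bounds the treewidth. On the other hand G contains the 4-clique {a, c, d, e}. A clique must lie in a single bag of any decomposition, so no decomposition can have width below 3. The upper and lower bounds meet at 3, so that is the treewidth.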